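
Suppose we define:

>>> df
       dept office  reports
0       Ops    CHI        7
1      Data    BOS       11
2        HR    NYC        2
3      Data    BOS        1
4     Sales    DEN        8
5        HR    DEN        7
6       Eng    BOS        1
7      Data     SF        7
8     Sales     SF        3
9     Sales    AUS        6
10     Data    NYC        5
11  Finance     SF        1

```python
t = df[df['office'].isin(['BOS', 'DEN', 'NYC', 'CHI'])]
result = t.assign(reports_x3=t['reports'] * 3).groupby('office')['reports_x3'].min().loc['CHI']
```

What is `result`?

21

filter rows where office in ['BOS', 'DEN', 'NYC', 'CHI']:
     dept office  reports
0     Ops    CHI        7
1    Data    BOS       11
2      HR    NYC        2
3    Data    BOS        1
4   Sales    DEN        8
5      HR    DEN        7
6     Eng    BOS        1
10   Data    NYC        5
add column reports_x3 = t['reports'] * 3:
     dept office  reports  reports_x3
0     Ops    CHI        7          21
1    Data    BOS       11          33
2      HR    NYC        2           6
3    Data    BOS        1           3
4   Sales    DEN        8          24
5      HR    DEN        7          21
6     Eng    BOS        1           3
10   Data    NYC        5          15
group by office, min of reports_x3:
office
BOS     3
CHI    21
DEN    21
NYC     6
Name: reports_x3, dtype: int64
Taking the value at index 'CHI' gives 21.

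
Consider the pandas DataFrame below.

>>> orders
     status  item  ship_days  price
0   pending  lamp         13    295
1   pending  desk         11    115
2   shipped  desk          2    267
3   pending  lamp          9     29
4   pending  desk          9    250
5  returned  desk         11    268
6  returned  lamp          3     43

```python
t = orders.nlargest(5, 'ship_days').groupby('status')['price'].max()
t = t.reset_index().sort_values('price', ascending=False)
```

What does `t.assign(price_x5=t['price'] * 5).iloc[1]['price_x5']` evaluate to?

take 5 rows with largest ship_days:
     status  item  ship_days  price
0   pending  lamp         13    295
1   pending  desk         11    115
5  returned  desk         11    268
3   pending  lamp          9     29
4   pending  desk          9    250
group by status, max of price:
status
pending     295
returned    268
Name: price, dtype: int64
reset_index():
     status  price
0   pending    295
1  returned    268
sort by price descending:
     status  price
0   pending    295
1  returned    268
add column price_x5 = t['price'] * 5:
     status  price  price_x5
0   pending    295      1475
1  returned    268      1340
Taking the value at position 1, column 'price_x5' gives 1340.

1340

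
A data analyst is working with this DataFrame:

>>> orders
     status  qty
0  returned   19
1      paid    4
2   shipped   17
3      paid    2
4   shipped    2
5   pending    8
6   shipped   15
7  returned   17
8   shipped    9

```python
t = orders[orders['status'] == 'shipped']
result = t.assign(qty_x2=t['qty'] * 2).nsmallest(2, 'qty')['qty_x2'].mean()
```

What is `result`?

filter rows where status == 'shipped':
    status  qty
2  shipped   17
4  shipped    2
6  shipped   15
8  shipped    9
add column qty_x2 = t['qty'] * 2:
    status  qty  qty_x2
2  shipped   17      34
4  shipped    2       4
6  shipped   15      30
8  shipped    9      18
take 2 rows with smallest qty:
    status  qty  qty_x2
4  shipped    2       4
8  shipped    9      18
The mean of column 'qty_x2' is 11.0.

11.0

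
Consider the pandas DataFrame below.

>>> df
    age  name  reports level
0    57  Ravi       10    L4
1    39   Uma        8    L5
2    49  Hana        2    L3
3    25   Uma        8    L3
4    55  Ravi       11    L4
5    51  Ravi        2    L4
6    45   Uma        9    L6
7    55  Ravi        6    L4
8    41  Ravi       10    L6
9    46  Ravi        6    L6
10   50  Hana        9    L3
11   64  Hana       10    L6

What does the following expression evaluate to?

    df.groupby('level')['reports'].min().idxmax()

L5

group by level, min of reports:
level
L3    2
L4    2
L5    8
L6    6
Name: reports, dtype: int64
So idxmax() = L5.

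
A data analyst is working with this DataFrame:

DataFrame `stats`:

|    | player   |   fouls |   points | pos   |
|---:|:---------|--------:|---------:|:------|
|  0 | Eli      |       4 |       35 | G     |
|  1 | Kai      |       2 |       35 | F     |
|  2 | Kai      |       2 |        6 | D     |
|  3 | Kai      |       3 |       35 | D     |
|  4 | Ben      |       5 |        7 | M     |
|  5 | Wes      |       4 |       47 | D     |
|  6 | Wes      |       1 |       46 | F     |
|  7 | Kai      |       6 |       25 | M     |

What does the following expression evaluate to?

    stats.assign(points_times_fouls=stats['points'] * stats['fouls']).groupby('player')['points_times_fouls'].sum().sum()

746

add column points_times_fouls = stats['points'] * stats['fouls']:
  player  fouls  points pos  points_times_fouls
0    Eli      4      35   G                 140
1    Kai      2      35   F                  70
2    Kai      2       6   D                  12
3    Kai      3      35   D                 105
4    Ben      5       7   M                  35
5    Wes      4      47   D                 188
6    Wes      1      46   F                  46
7    Kai      6      25   M                 150
group by player, sum of points_times_fouls:
player
Ben     35
Eli    140
Kai    337
Wes    234
Name: points_times_fouls, dtype: int64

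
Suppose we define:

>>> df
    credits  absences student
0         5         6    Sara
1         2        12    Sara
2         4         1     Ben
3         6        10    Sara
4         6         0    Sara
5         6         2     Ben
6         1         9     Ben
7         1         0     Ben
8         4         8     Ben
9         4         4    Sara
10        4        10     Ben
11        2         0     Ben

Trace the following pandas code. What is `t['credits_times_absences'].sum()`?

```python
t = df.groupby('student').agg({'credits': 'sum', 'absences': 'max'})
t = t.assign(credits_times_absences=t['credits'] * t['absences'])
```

group by student: sum(credits), max(absences):
         credits  absences
student                   
Ben           22        10
Sara          23        12
add column credits_times_absences = t['credits'] * t['absences']:
         credits  absences  credits_times_absences
student                                           
Ben           22        10                     220
Sara          23        12                     276
The sum of column 'credits_times_absences' is 496.

496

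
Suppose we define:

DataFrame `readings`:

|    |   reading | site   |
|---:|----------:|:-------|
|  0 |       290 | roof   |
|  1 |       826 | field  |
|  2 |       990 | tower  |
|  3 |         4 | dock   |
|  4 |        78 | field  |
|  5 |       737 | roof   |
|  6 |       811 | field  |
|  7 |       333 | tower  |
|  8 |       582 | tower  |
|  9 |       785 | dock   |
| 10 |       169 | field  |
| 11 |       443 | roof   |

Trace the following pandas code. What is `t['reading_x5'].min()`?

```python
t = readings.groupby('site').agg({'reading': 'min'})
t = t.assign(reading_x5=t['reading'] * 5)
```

group by site, min of reading:
       reading
site          
dock         4
field       78
roof       290
tower      333
add column reading_x5 = t['reading'] * 5:
       reading  reading_x5
site                      
dock         4          20
field       78         390
roof       290        1450
tower      333        1665
Hence 20.

20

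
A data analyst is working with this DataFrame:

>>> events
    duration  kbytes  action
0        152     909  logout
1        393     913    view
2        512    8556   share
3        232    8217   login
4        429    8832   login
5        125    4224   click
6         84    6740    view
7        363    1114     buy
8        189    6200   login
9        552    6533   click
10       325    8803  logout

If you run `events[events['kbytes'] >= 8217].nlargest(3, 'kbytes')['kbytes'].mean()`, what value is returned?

8730.33333333

filter rows where kbytes >= 8217:
    duration  kbytes  action
2        512    8556   share
3        232    8217   login
4        429    8832   login
10       325    8803  logout
take 3 rows with largest kbytes:
    duration  kbytes  action
4        429    8832   login
10       325    8803  logout
2        512    8556   share
Reading off the mean of column 'kbytes', we get 8730.33333333.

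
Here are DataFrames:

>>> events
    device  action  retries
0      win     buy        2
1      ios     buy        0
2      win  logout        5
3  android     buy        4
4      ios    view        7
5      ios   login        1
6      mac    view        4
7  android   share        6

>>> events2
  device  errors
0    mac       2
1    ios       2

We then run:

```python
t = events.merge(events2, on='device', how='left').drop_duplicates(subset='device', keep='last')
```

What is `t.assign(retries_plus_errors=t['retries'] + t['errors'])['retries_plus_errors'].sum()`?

merge on 'device' (how='left') → 8 rows:
    device  action  retries  errors
0      win     buy        2     NaN
1      ios     buy        0     2.0
2      win  logout        5     NaN
3  android     buy        4     NaN
4      ios    view        7     2.0
5      ios   login        1     2.0
6      mac    view        4     2.0
7  android   share        6     NaN
drop duplicate device (keep=last):
    device  action  retries  errors
2      win  logout        5     NaN
5      ios   login        1     2.0
6      mac    view        4     2.0
7  android   share        6     NaN
add column retries_plus_errors = t['retries'] + t['errors']:
    device  action  retries  errors  retries_plus_errors
2      win  logout        5     NaN                  NaN
5      ios   login        1     2.0                  3.0
6      mac    view        4     2.0                  6.0
7  android   share        6     NaN                  NaN

9.0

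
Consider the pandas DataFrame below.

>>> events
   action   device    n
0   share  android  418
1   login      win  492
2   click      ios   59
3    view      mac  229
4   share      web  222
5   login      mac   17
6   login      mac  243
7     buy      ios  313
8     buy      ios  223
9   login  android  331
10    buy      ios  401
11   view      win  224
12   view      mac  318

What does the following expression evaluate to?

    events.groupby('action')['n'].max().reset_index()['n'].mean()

337.6

group by action, max of n:
action
buy      401
click     59
login    492
share    418
view     318
Name: n, dtype: int64
reset_index():
  action    n
0    buy  401
1  click   59
2  login  492
3  share  418
4   view  318
Then the mean of column 'n': 337.6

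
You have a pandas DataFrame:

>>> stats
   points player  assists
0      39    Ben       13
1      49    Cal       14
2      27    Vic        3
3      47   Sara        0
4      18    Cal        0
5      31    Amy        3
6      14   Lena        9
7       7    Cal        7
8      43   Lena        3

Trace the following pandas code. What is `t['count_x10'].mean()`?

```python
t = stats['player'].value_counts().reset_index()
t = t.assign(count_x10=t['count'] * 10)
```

15.0

value_counts of player:
player
Cal     3
Lena    2
Ben     1
Vic     1
Sara    1
Amy     1
Name: count, dtype: int64
reset_index():
  player  count
0    Cal      3
1   Lena      2
2    Ben      1
3    Vic      1
4   Sara      1
5    Amy      1
add column count_x10 = t['count'] * 10:
  player  count  count_x10
0    Cal      3         30
1   Lena      2         20
2    Ben      1         10
3    Vic      1         10
4   Sara      1         10
5    Amy      1         10
The mean of column 'count_x10' is 15.0.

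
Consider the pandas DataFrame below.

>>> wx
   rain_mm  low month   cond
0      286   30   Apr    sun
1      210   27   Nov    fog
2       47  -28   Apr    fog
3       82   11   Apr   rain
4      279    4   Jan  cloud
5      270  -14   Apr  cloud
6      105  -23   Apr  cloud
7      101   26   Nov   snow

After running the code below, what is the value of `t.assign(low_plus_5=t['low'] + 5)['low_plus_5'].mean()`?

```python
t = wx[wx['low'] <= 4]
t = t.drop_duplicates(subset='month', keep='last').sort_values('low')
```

filter rows where low <= 4:
   rain_mm  low month   cond
2       47  -28   Apr    fog
4      279    4   Jan  cloud
5      270  -14   Apr  cloud
6      105  -23   Apr  cloud
drop duplicate month (keep=last):
   rain_mm  low month   cond
4      279    4   Jan  cloud
6      105  -23   Apr  cloud
sort by low:
   rain_mm  low month   cond
6      105  -23   Apr  cloud
4      279    4   Jan  cloud
add column low_plus_5 = t['low'] + 5:
   rain_mm  low month   cond  low_plus_5
6      105  -23   Apr  cloud         -18
4      279    4   Jan  cloud           9

-4.5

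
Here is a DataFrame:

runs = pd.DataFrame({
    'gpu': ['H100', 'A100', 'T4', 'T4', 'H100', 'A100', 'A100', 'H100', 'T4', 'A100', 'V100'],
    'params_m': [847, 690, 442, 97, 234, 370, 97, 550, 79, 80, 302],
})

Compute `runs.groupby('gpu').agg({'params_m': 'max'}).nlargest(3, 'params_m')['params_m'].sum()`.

1979

group by gpu, max of params_m:
      params_m
gpu           
A100       690
H100       847
T4         442
V100       302
take 3 rows with largest params_m:
      params_m
gpu           
H100       847
A100       690
T4         442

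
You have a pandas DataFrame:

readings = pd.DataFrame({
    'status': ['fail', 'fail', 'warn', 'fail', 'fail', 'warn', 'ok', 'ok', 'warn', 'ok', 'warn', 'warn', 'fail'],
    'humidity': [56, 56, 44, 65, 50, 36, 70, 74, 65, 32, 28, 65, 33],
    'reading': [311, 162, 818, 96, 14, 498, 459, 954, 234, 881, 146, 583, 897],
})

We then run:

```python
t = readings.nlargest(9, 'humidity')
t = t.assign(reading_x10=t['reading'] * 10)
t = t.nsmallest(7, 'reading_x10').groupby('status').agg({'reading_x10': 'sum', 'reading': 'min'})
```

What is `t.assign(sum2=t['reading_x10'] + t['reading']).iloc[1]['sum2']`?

take 9 rows with largest humidity:
   status  humidity  reading
7      ok        74      954
6      ok        70      459
3    fail        65       96
8    warn        65      234
11   warn        65      583
0    fail        56      311
1    fail        56      162
4    fail        50       14
2    warn        44      818
add column reading_x10 = t['reading'] * 10:
   status  humidity  reading  reading_x10
7      ok        74      954         9540
6      ok        70      459         4590
3    fail        65       96          960
8    warn        65      234         2340
11   warn        65      583         5830
0    fail        56      311         3110
1    fail        56      162         1620
4    fail        50       14          140
2    warn        44      818         8180
take 7 rows with smallest reading_x10:
   status  humidity  reading  reading_x10
4    fail        50       14          140
3    fail        65       96          960
1    fail        56      162         1620
8    warn        65      234         2340
0    fail        56      311         3110
6      ok        70      459         4590
11   warn        65      583         5830
group by status: sum(reading_x10), min(reading):
        reading_x10  reading
status                      
fail           5830       14
ok             4590      459
warn           8170      234
add column sum2 = t['reading_x10'] + t['reading']:
        reading_x10  reading  sum2
status                            
fail           5830       14  5844
ok             4590      459  5049
warn           8170      234  8404
The value at position 1, column 'sum2' is 5049.

5049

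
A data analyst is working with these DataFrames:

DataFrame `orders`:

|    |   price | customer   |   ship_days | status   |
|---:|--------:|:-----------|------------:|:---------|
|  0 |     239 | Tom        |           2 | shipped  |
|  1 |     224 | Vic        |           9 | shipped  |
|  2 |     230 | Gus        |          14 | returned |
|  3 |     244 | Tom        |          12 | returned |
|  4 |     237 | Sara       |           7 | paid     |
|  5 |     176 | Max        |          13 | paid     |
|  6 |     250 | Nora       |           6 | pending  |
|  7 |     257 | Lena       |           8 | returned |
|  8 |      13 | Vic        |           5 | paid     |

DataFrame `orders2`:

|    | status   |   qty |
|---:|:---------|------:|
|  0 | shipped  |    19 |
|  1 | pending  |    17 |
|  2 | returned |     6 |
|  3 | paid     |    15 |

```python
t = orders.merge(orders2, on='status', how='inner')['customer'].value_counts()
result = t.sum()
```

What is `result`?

merge on 'status' (how='inner') → 9 rows:
   price customer  ship_days    status  qty
0    239      Tom          2   shipped   19
1    224      Vic          9   shipped   19
2    230      Gus         14  returned    6
3    244      Tom         12  returned    6
4    237     Sara          7      paid   15
5    176      Max         13      paid   15
6    250     Nora          6   pending   17
7    257     Lena          8  returned    6
8     13      Vic          5      paid   15
value_counts of customer:
customer
Tom     2
Vic     2
Gus     1
Sara    1
Max     1
Nora    1
Lena    1
Name: count, dtype: int64
Reading off the sum of the resulting series, we get 9.

9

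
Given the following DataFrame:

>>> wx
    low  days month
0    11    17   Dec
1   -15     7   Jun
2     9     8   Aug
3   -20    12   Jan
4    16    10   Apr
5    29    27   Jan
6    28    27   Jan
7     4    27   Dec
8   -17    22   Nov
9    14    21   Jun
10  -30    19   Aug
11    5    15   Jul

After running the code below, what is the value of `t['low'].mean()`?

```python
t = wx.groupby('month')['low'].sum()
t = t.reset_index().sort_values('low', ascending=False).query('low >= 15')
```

22.6666666667

group by month, sum of low:
month
Apr    16
Aug   -21
Dec    15
Jan    37
Jul     5
Jun    -1
Nov   -17
Name: low, dtype: int64
reset_index():
  month  low
0   Apr   16
1   Aug  -21
2   Dec   15
3   Jan   37
4   Jul    5
5   Jun   -1
6   Nov  -17
sort by low descending:
  month  low
3   Jan   37
0   Apr   16
2   Dec   15
4   Jul    5
5   Jun   -1
6   Nov  -17
1   Aug  -21
filter rows where low >= 15:
  month  low
3   Jan   37
0   Apr   16
2   Dec   15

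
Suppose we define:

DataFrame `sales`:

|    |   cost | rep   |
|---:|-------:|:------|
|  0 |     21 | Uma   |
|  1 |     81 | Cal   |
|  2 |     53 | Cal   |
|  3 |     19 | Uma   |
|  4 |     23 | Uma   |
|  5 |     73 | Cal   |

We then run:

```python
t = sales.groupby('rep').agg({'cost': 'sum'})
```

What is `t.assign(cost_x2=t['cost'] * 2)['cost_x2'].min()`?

group by rep, sum of cost:
     cost
rep      
Cal   207
Uma    63
add column cost_x2 = t['cost'] * 2:
     cost  cost_x2
rep               
Cal   207      414
Uma    63      126
min of column 'cost_x2' → 126

126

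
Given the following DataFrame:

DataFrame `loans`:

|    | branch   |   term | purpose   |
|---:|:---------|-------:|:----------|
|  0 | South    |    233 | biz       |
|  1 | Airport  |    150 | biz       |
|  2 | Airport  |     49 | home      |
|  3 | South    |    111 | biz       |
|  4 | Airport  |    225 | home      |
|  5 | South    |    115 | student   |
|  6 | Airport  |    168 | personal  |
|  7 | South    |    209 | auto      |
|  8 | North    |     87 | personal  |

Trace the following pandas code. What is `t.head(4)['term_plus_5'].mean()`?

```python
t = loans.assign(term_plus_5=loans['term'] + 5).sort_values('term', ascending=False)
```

add column term_plus_5 = loans['term'] + 5:
    branch  term   purpose  term_plus_5
0    South   233       biz          238
1  Airport   150       biz          155
2  Airport    49      home           54
3    South   111       biz          116
4  Airport   225      home          230
5    South   115   student          120
6  Airport   168  personal          173
7    South   209      auto          214
8    North    87  personal           92
sort by term descending:
    branch  term   purpose  term_plus_5
0    South   233       biz          238
4  Airport   225      home          230
7    South   209      auto          214
6  Airport   168  personal          173
1  Airport   150       biz          155
5    South   115   student          120
3    South   111       biz          116
8    North    87  personal           92
2  Airport    49      home           54
take first 4 rows:
    branch  term   purpose  term_plus_5
0    South   233       biz          238
4  Airport   225      home          230
7    South   209      auto          214
6  Airport   168  personal          173
Taking the mean of column 'term_plus_5' gives 213.75.

213.75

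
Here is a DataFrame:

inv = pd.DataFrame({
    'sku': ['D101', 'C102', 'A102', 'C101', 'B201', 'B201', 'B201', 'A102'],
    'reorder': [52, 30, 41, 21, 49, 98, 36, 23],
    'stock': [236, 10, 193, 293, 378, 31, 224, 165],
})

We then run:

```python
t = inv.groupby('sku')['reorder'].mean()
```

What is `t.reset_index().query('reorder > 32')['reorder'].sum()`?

113.0

group by sku, mean of reorder:
sku
A102    32.0
B201    61.0
C101    21.0
C102    30.0
D101    52.0
Name: reorder, dtype: float64
reset_index():
    sku  reorder
0  A102     32.0
1  B201     61.0
2  C101     21.0
3  C102     30.0
4  D101     52.0
filter rows where reorder > 32:
    sku  reorder
1  B201     61.0
4  D101     52.0
sum of column 'reorder' → 113.0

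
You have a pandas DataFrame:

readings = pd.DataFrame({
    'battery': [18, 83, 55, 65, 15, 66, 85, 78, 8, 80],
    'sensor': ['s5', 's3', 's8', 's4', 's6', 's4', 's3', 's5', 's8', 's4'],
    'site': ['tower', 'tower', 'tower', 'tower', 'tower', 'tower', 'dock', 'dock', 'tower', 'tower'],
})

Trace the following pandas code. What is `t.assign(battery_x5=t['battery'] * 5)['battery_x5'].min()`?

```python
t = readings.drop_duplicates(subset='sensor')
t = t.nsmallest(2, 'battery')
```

drop duplicate sensor (keep=first):
   battery sensor   site
0       18     s5  tower
1       83     s3  tower
2       55     s8  tower
3       65     s4  tower
4       15     s6  tower
take 2 rows with smallest battery:
   battery sensor   site
4       15     s6  tower
0       18     s5  tower
add column battery_x5 = t['battery'] * 5:
   battery sensor   site  battery_x5
4       15     s6  tower          75
0       18     s5  tower          90
Reading off the min of column 'battery_x5', we get 75.

75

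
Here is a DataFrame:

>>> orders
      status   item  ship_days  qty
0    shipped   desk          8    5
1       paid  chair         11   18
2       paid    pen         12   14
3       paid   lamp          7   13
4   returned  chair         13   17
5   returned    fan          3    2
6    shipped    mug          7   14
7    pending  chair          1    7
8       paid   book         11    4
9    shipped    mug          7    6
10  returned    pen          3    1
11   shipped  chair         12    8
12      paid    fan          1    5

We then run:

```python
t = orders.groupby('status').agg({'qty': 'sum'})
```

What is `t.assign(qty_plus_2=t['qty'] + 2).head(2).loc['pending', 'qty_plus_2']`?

group by status, sum of qty:
          qty
status       
paid       54
pending     7
returned   20
shipped    33
add column qty_plus_2 = t['qty'] + 2:
          qty  qty_plus_2
status                   
paid       54          56
pending     7           9
returned   20          22
shipped    33          35
take first 2 rows:
         qty  qty_plus_2
status                  
paid      54          56
pending    7           9
Hence 9.

9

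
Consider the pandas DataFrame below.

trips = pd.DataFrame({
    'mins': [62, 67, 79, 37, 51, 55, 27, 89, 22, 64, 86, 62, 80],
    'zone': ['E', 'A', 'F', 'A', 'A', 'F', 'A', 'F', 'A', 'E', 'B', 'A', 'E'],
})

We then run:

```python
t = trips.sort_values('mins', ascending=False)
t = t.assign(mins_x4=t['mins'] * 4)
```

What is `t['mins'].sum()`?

sort by mins descending:
    mins zone
7     89    F
10    86    B
12    80    E
2     79    F
1     67    A
9     64    E
0     62    E
11    62    A
5     55    F
4     51    A
3     37    A
6     27    A
8     22    A
add column mins_x4 = t['mins'] * 4:
    mins zone  mins_x4
7     89    F      356
10    86    B      344
12    80    E      320
2     79    F      316
1     67    A      268
9     64    E      256
0     62    E      248
11    62    A      248
5     55    F      220
4     51    A      204
3     37    A      148
6     27    A      108
8     22    A       88
Taking the sum of column 'mins' gives 781.

781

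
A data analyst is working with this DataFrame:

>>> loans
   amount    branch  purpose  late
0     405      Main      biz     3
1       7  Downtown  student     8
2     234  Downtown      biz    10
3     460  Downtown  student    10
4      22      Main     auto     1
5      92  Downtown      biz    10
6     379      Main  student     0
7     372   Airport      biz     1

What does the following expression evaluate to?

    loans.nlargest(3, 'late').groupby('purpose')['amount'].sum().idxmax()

take 3 rows with largest late:
   amount    branch  purpose  late
2     234  Downtown      biz    10
3     460  Downtown  student    10
5      92  Downtown      biz    10
group by purpose, sum of amount:
purpose
biz        326
student    460
Name: amount, dtype: int64
Hence student.

student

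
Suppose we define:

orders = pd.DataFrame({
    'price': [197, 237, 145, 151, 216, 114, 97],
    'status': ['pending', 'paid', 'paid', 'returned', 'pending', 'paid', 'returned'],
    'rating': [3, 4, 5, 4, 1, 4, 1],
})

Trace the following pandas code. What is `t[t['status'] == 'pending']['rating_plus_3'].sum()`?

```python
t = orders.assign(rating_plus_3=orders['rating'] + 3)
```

add column rating_plus_3 = orders['rating'] + 3:
   price    status  rating  rating_plus_3
0    197   pending       3              6
1    237      paid       4              7
2    145      paid       5              8
3    151  returned       4              7
4    216   pending       1              4
5    114      paid       4              7
6     97  returned       1              4
filter rows where status == 'pending':
   price   status  rating  rating_plus_3
0    197  pending       3              6
4    216  pending       1              4

10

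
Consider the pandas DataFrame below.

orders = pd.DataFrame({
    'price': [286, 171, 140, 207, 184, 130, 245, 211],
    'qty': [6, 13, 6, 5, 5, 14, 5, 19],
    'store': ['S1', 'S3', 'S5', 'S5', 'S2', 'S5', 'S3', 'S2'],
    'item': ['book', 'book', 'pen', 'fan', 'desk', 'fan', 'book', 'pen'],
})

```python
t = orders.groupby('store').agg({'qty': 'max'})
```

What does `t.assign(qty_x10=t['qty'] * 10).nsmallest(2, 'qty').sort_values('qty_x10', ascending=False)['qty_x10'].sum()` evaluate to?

group by store, max of qty:
       qty
store     
S1       6
S2      19
S3      13
S5      14
add column qty_x10 = t['qty'] * 10:
       qty  qty_x10
store              
S1       6       60
S2      19      190
S3      13      130
S5      14      140
take 2 rows with smallest qty:
       qty  qty_x10
store              
S1       6       60
S3      13      130
sort by qty_x10 descending:
       qty  qty_x10
store              
S3      13      130
S1       6       60
Then the sum of column 'qty_x10': 190

190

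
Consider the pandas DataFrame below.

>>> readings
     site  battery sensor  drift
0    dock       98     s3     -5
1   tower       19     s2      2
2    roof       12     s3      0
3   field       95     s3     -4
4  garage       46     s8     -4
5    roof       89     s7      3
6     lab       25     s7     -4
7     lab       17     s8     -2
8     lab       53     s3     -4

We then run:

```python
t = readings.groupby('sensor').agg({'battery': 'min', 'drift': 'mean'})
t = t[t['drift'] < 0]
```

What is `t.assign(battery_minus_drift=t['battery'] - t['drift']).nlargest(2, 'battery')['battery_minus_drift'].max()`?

group by sensor: min(battery), mean(drift):
        battery  drift
sensor                
s2           19   2.00
s3           12  -3.25
s7           25  -0.50
s8           17  -3.00
filter rows where drift < 0:
        battery  drift
sensor                
s3           12  -3.25
s7           25  -0.50
s8           17  -3.00
add column battery_minus_drift = t['battery'] - t['drift']:
        battery  drift  battery_minus_drift
sensor                                     
s3           12  -3.25                15.25
s7           25  -0.50                25.50
s8           17  -3.00                20.00
take 2 rows with largest battery:
        battery  drift  battery_minus_drift
sensor                                     
s7           25   -0.5                 25.5
s8           17   -3.0                 20.0

25.5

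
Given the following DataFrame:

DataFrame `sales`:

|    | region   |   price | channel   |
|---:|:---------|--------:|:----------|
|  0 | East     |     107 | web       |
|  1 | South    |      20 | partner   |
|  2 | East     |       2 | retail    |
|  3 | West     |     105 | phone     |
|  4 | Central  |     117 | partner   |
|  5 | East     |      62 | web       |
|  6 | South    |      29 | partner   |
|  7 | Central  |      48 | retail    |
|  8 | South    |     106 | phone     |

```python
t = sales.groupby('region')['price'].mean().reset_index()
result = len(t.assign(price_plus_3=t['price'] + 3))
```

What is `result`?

group by region, mean of price:
region
Central     82.500000
East        57.000000
South       51.666667
West       105.000000
Name: price, dtype: float64
reset_index():
    region       price
0  Central   82.500000
1     East   57.000000
2    South   51.666667
3     West  105.000000
add column price_plus_3 = t['price'] + 3:
    region       price  price_plus_3
0  Central   82.500000     85.500000
1     East   57.000000     60.000000
2    South   51.666667     54.666667
3     West  105.000000    108.000000

4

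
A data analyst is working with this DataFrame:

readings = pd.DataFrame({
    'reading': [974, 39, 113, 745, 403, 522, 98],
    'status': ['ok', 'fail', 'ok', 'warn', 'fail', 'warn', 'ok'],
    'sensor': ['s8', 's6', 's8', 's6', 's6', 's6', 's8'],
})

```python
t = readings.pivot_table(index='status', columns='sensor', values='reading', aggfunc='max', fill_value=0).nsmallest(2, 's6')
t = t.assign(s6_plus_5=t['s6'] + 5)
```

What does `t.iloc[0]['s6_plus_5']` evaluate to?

5

pivot: rows=status, cols=sensor, max(reading):
sensor   s6   s8
status          
fail    403    0
ok        0  974
warn    745    0
take 2 rows with smallest s6:
sensor   s6   s8
status          
ok        0  974
fail    403    0
add column s6_plus_5 = t['s6'] + 5:
sensor   s6   s8  s6_plus_5
status                     
ok        0  974          5
fail    403    0        408
Reading off the value at position 0, column 's6_plus_5', we get 5.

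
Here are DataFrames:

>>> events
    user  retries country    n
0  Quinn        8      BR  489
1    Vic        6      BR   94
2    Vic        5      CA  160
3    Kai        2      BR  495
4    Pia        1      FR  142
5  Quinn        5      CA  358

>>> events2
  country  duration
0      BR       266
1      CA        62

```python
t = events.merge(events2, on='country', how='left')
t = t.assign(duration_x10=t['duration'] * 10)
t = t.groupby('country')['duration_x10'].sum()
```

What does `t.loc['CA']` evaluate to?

merge on 'country' (how='left') → 6 rows:
    user  retries country    n  duration
0  Quinn        8      BR  489     266.0
1    Vic        6      BR   94     266.0
2    Vic        5      CA  160      62.0
3    Kai        2      BR  495     266.0
4    Pia        1      FR  142       NaN
5  Quinn        5      CA  358      62.0
add column duration_x10 = t['duration'] * 10:
    user  retries country    n  duration  duration_x10
0  Quinn        8      BR  489     266.0        2660.0
1    Vic        6      BR   94     266.0        2660.0
2    Vic        5      CA  160      62.0         620.0
3    Kai        2      BR  495     266.0        2660.0
4    Pia        1      FR  142       NaN           NaN
5  Quinn        5      CA  358      62.0         620.0
group by country, sum of duration_x10:
country
BR    7980.0
CA    1240.0
FR       0.0
Name: duration_x10, dtype: float64
Taking the value at index 'CA' gives 1240.0.

1240.0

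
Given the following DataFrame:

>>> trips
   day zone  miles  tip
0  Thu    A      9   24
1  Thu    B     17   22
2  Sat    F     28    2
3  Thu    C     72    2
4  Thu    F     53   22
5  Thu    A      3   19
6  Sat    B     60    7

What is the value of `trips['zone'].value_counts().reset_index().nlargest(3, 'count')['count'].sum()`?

value_counts of zone:
zone
A    2
B    2
F    2
C    1
Name: count, dtype: int64
reset_index():
  zone  count
0    A      2
1    B      2
2    F      2
3    C      1
take 3 rows with largest count:
  zone  count
0    A      2
1    B      2
2    F      2
Hence 6.

6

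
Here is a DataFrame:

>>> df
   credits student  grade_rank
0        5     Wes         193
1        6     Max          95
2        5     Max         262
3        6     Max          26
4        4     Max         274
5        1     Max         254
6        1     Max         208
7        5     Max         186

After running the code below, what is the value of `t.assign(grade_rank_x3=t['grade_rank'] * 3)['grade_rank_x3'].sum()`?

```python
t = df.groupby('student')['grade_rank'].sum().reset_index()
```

4494

group by student, sum of grade_rank:
student
Max    1305
Wes     193
Name: grade_rank, dtype: int64
reset_index():
  student  grade_rank
0     Max        1305
1     Wes         193
add column grade_rank_x3 = t['grade_rank'] * 3:
  student  grade_rank  grade_rank_x3
0     Max        1305           3915
1     Wes         193            579
The sum of column 'grade_rank_x3' is 4494.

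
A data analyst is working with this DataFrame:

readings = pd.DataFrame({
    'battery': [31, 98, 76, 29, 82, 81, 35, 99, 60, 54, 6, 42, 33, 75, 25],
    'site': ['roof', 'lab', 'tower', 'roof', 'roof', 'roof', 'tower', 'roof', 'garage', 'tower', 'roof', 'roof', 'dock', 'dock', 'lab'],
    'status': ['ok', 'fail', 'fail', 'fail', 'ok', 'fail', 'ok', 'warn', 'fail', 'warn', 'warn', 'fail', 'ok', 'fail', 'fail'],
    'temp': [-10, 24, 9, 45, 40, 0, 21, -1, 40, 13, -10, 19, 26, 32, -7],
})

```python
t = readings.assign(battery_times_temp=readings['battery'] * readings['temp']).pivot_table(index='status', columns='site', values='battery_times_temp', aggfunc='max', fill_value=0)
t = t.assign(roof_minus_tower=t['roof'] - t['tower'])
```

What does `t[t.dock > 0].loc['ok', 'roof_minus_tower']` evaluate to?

add column battery_times_temp = readings['battery'] * readings['temp']:
    battery    site status  temp  battery_times_temp
0        31    roof     ok   -10                -310
1        98     lab   fail    24                2352
2        76   tower   fail     9                 684
3        29    roof   fail    45                1305
4        82    roof     ok    40                3280
5        81    roof   fail     0                   0
6        35   tower     ok    21                 735
7        99    roof   warn    -1                 -99
8        60  garage   fail    40                2400
9        54   tower   warn    13                 702
10        6    roof   warn   -10                 -60
11       42    roof   fail    19                 798
12       33    dock     ok    26                 858
13       75    dock   fail    32                2400
14       25     lab   fail    -7                -175
pivot: rows=status, cols=site, max(battery_times_temp):
site    dock  garage   lab  roof  tower
status                                 
fail    2400    2400  2352  1305    684
ok       858       0     0  3280    735
warn       0       0     0   -60    702
add column roof_minus_tower = t['roof'] - t['tower']:
site    dock  garage   lab  roof  tower  roof_minus_tower
status                                                   
fail    2400    2400  2352  1305    684               621
ok       858       0     0  3280    735              2545
warn       0       0     0   -60    702              -762
filter rows where dock > 0:
site    dock  garage   lab  roof  tower  roof_minus_tower
status                                                   
fail    2400    2400  2352  1305    684               621
ok       858       0     0  3280    735              2545

2545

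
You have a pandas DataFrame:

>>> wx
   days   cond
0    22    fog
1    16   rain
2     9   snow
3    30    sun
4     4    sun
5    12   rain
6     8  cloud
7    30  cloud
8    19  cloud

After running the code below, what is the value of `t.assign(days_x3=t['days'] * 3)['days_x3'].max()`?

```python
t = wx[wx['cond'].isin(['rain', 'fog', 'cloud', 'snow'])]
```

filter rows where cond in ['rain', 'fog', 'cloud', 'snow']:
   days   cond
0    22    fog
1    16   rain
2     9   snow
5    12   rain
6     8  cloud
7    30  cloud
8    19  cloud
add column days_x3 = t['days'] * 3:
   days   cond  days_x3
0    22    fog       66
1    16   rain       48
2     9   snow       27
5    12   rain       36
6     8  cloud       24
7    30  cloud       90
8    19  cloud       57
The max of column 'days_x3' is 90.

90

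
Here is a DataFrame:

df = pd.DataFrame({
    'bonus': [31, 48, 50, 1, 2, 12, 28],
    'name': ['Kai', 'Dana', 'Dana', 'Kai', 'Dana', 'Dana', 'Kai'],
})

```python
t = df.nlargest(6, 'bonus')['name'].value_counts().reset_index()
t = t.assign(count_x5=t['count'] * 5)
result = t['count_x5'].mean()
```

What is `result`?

take 6 rows with largest bonus:
   bonus  name
2     50  Dana
1     48  Dana
0     31   Kai
6     28   Kai
5     12  Dana
4      2  Dana
value_counts of name:
name
Dana    4
Kai     2
Name: count, dtype: int64
reset_index():
   name  count
0  Dana      4
1   Kai      2
add column count_x5 = t['count'] * 5:
   name  count  count_x5
0  Dana      4        20
1   Kai      2        10
Reading off the mean of column 'count_x5', we get 15.0.

15.0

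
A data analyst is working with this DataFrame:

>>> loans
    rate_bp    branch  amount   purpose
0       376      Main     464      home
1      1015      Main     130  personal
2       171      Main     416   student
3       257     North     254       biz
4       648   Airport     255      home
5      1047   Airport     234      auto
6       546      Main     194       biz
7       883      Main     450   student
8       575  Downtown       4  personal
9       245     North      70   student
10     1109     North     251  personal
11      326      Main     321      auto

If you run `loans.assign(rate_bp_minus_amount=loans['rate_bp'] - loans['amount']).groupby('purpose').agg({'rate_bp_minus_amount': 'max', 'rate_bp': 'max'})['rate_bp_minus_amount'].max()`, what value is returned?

885

add column rate_bp_minus_amount = loans['rate_bp'] - loans['amount']:
    rate_bp    branch  amount   purpose  rate_bp_minus_amount
0       376      Main     464      home                   -88
1      1015      Main     130  personal                   885
2       171      Main     416   student                  -245
3       257     North     254       biz                     3
4       648   Airport     255      home                   393
5      1047   Airport     234      auto                   813
6       546      Main     194       biz                   352
7       883      Main     450   student                   433
8       575  Downtown       4  personal                   571
9       245     North      70   student                   175
10     1109     North     251  personal                   858
11      326      Main     321      auto                     5
group by purpose: max(rate_bp_minus_amount), max(rate_bp):
          rate_bp_minus_amount  rate_bp
purpose                                
auto                       813     1047
biz                        352      546
home                       393      648
personal                   885     1109
student                    433      883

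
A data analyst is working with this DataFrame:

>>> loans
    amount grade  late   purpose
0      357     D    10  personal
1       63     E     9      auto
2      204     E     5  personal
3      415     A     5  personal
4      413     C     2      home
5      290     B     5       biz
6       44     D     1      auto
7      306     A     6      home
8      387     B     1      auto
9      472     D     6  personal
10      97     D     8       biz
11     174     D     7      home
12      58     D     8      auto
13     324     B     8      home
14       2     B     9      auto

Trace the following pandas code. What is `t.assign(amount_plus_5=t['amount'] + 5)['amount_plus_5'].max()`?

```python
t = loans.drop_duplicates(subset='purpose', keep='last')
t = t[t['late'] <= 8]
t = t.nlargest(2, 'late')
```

329

drop duplicate purpose (keep=last):
    amount grade  late   purpose
9      472     D     6  personal
10      97     D     8       biz
13     324     B     8      home
14       2     B     9      auto
filter rows where late <= 8:
    amount grade  late   purpose
9      472     D     6  personal
10      97     D     8       biz
13     324     B     8      home
take 2 rows with largest late:
    amount grade  late purpose
10      97     D     8     biz
13     324     B     8    home
add column amount_plus_5 = t['amount'] + 5:
    amount grade  late purpose  amount_plus_5
10      97     D     8     biz            102
13     324     B     8    home            329
So max() = 329.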